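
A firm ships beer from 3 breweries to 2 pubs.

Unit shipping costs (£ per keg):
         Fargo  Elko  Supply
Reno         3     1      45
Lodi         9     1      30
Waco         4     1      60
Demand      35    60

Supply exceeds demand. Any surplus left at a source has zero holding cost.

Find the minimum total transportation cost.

165

One minimum-cost allocation:
  Reno→Fargo: 35 kegs
  Reno→Elko: 10 kegs
  Waco→Elko: 50 kegs
Total cost = £165.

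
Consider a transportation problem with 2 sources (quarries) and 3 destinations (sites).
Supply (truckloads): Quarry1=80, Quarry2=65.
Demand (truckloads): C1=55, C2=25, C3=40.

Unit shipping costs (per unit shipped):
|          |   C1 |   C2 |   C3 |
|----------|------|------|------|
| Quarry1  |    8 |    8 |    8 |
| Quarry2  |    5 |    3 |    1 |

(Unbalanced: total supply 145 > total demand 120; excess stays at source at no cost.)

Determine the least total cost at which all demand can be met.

Optimal allocation:
  Quarry1→C1: 55 truckloads
  Quarry2→C2: 25 truckloads
  Quarry2→C3: 40 truckloads
Total cost = 555.
(Supply check: Quarry1 ships 55; Quarry2 ships 65.)

555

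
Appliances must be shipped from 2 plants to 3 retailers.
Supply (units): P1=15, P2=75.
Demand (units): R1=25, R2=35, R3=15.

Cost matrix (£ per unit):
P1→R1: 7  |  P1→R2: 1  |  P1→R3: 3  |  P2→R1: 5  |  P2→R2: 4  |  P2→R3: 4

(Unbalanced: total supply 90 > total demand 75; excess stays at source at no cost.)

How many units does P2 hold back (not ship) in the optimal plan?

An optimal plan:
  P1 to R2: 15 × £1 = £15
  P2 to R1: 25 × £5 = £125
  P2 to R2: 20 × £4 = £80
  P2 to R3: 15 × £4 = £60
Total cost = £280.
P2 ships 60 of its 75, leaving 15.

15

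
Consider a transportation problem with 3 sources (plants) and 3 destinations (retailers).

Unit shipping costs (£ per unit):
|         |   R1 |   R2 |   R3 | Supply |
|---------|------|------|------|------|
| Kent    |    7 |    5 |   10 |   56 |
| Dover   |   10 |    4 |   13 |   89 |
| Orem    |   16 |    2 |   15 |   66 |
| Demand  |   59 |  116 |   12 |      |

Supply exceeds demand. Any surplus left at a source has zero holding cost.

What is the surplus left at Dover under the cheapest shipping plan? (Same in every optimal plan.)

24

Minimum-cost shipments:
  Kent→R1: 44 units
  Kent→R3: 12 units
  Dover→R1: 15 units
  Dover→R2: 50 units
  Orem→R2: 66 units
Total cost = £910.
Dover ships 65 of its 89, leaving 24.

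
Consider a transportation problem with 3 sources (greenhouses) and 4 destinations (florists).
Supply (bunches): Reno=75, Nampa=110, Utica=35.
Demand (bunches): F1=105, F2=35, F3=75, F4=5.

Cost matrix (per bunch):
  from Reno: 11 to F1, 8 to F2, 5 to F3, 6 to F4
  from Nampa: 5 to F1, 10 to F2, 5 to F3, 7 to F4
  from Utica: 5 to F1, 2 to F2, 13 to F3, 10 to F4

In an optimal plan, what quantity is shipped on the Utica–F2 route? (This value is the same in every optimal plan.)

35

Solving gives:
  Reno→F3: 70 × 5 = 350
  Reno→F4: 5 × 6 = 30
  Nampa→F1: 105 × 5 = 525
  Nampa→F3: 5 × 5 = 25
  Utica→F2: 35 × 2 = 70
Total cost = 1000.
So Utica→F2 carries 35 bunches.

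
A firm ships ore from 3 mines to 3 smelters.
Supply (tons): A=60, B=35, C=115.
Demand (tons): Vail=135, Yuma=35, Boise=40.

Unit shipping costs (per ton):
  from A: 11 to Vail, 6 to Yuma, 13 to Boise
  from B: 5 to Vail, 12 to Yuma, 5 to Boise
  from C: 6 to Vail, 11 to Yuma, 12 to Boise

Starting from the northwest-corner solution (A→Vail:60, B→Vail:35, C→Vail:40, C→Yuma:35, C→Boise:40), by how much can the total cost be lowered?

580

Current plan cost = 60·11 + 35·5 + 40·6 + 35·11 + 40·12 = 1940.
Optimal plan:
  A→Vail: 20 tons
  A→Yuma: 35 tons
  A→Boise: 5 tons
  B→Boise: 35 tons
  C→Vail: 115 tons
Optimal cost = 1360.
Saving = 1940 − 1360 = 580.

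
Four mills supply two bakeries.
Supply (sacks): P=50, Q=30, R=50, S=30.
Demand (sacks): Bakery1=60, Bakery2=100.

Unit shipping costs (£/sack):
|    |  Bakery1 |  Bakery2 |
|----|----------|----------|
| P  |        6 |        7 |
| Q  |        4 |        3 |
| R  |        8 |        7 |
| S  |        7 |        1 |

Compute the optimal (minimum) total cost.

780

One minimum-cost allocation:
  P–Bakery1: 50 × £6 = £300
  Q–Bakery1: 10 × £4 = £40
  Q–Bakery2: 20 × £3 = £60
  R–Bakery2: 50 × £7 = £350
  S–Bakery2: 30 × £1 = £30
Total = 300 + 40 + 60 + 350 + 30 = £780.
(Supply check: P ships 50; Q ships 30; R ships 50; S ships 30.)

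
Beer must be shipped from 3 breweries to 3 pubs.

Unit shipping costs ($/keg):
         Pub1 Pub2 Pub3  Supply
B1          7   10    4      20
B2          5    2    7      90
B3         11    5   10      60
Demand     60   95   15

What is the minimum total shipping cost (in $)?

An optimal shipping plan:
  B1 to Pub1: 5 × $7 = $35
  B1 to Pub3: 15 × $4 = $60
  B2 to Pub1: 55 × $5 = $275
  B2 to Pub2: 35 × $2 = $70
  B3 to Pub2: 60 × $5 = $300
Total = 35 + 60 + 275 + 70 + 300 = $740.

740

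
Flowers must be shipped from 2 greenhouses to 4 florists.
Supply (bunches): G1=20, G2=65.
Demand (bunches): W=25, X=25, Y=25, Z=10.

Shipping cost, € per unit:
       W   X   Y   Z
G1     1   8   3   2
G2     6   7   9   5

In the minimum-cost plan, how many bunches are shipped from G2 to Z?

The minimum-cost plan:
  G1 to Y: 20 × €3 = €60
  G2 to W: 25 × €6 = €150
  G2 to X: 25 × €7 = €175
  G2 to Y: 5 × €9 = €45
  G2 to Z: 10 × €5 = €50
Total cost = €480.
So G2→Z carries 10 bunches.

10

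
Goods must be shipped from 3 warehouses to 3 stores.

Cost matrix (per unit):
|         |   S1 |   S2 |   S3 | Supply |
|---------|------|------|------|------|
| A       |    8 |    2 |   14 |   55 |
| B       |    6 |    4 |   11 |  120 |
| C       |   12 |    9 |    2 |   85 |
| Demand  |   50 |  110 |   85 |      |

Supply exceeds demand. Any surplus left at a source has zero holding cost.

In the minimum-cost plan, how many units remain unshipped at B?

Minimum-cost shipments:
  A->S2: 55 units
  B->S1: 50 units
  B->S2: 55 units
  C->S3: 85 units
Total cost = 800.
B ships 105 of its 120, leaving 15.

15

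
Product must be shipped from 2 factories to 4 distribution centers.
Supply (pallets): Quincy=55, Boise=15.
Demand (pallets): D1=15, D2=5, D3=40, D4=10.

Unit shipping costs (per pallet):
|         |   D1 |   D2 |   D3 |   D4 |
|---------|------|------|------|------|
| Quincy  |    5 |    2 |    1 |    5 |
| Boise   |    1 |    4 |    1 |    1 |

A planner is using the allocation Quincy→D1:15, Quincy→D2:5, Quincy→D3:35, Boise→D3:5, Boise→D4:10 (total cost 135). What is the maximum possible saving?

20

Current plan cost = 15·5 + 5·2 + 35·1 + 5·1 + 10·1 = 135.
Optimal plan:
  Quincy→D1: 10 × 5 = 50
  Quincy→D2: 5 × 2 = 10
  Quincy→D3: 40 × 1 = 40
  Boise→D1: 5 × 1 = 5
  Boise→D4: 10 × 1 = 10
Optimal cost = 115.
Saving = 135 − 115 = 20.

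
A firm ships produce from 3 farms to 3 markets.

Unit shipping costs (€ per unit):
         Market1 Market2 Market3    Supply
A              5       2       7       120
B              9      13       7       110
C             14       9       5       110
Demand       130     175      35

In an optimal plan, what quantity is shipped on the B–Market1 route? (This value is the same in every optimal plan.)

Solving gives:
  A–Market1: 20 × €5 = €100
  A–Market2: 100 × €2 = €200
  B–Market1: 110 × €9 = €990
  C–Market2: 75 × €9 = €675
  C–Market3: 35 × €5 = €175
Total cost = €2140.
So B→Market1 carries 110 crates.

110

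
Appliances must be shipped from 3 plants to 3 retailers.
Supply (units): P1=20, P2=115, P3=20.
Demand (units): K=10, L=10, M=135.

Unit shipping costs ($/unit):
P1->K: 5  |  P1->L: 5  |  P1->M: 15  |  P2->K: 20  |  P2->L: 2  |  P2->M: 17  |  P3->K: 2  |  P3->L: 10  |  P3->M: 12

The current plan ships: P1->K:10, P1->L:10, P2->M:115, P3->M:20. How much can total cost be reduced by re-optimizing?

Current plan cost = 10·5 + 10·5 + 115·17 + 20·12 = $2295.
Optimal plan:
  P1→M: 20 × $15 = $300
  P2→L: 10 × $2 = $20
  P2→M: 105 × $17 = $1785
  P3→K: 10 × $2 = $20
  P3→M: 10 × $12 = $120
Optimal cost = $2245.
Saving = 2295 − 2245 = $50.

50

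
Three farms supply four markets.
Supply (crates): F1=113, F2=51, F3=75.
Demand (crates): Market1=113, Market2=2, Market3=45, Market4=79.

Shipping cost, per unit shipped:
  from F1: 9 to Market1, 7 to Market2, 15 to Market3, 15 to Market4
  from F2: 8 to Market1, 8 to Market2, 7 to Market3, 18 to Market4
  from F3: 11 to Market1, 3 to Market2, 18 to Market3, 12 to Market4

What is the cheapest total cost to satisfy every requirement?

2298

A cheapest plan:
  F1→Market1: 107 × 9 = 963
  F1→Market4: 6 × 15 = 90
  F2→Market1: 6 × 8 = 48
  F2→Market3: 45 × 7 = 315
  F3→Market2: 2 × 3 = 6
  F3→Market4: 73 × 12 = 876
Total = 963 + 90 + 48 + 315 + 6 + 876 = 2298.
(Supply check: F1 ships 113; F2 ships 51; F3 ships 75.)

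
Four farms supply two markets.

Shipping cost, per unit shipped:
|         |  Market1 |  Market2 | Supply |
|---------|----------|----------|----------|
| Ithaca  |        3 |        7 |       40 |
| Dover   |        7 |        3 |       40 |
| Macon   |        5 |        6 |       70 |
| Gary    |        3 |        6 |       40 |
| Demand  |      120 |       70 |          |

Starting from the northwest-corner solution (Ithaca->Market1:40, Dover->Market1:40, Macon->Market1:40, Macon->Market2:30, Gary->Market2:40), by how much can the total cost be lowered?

280

Current plan cost = 40·3 + 40·7 + 40·5 + 30·6 + 40·6 = 1020.
Optimal plan:
  Ithaca→Market1: 40 × 3 = 120
  Dover→Market2: 40 × 3 = 120
  Macon→Market1: 40 × 5 = 200
  Macon→Market2: 30 × 6 = 180
  Gary→Market1: 40 × 3 = 120
Optimal cost = 740.
Saving = 1020 − 740 = 280.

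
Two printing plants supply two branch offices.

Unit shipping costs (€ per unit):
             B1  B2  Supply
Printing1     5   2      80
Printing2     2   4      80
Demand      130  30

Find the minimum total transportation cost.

Optimal allocation:
  Printing1->B1: 50 × €5 = €250
  Printing1->B2: 30 × €2 = €60
  Printing2->B1: 80 × €2 = €160
Total = 250 + 60 + 160 = €470.

470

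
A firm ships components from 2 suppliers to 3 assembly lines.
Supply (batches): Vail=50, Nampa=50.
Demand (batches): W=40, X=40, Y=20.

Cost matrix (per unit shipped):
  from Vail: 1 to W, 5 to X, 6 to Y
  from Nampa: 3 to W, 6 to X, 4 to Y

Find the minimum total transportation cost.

An optimal shipping plan:
  Vail to W: 40 × 1 = 40
  Vail to X: 10 × 5 = 50
  Nampa to X: 30 × 6 = 180
  Nampa to Y: 20 × 4 = 80
Total = 40 + 50 + 180 + 80 = 350.

350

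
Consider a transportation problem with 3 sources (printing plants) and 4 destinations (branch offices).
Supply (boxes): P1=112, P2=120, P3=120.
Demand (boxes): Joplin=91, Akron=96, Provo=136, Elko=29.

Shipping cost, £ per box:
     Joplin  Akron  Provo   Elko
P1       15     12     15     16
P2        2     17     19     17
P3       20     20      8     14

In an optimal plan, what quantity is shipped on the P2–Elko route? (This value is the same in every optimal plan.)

29

The minimum-cost plan:
  P1 to Akron: 96 × £12 = £1152
  P1 to Provo: 16 × £15 = £240
  P2 to Joplin: 91 × £2 = £182
  P2 to Elko: 29 × £17 = £493
  P3 to Provo: 120 × £8 = £960
Total cost = £3027.
So P2→Elko carries 29 boxes.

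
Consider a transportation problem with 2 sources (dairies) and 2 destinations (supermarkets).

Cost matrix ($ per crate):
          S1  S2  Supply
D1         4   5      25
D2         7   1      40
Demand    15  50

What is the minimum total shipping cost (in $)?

150

Optimal allocation:
  D1→S1: 15 × $4 = $60
  D1→S2: 10 × $5 = $50
  D2→S2: 40 × $1 = $40
Total = 60 + 50 + 40 = $150.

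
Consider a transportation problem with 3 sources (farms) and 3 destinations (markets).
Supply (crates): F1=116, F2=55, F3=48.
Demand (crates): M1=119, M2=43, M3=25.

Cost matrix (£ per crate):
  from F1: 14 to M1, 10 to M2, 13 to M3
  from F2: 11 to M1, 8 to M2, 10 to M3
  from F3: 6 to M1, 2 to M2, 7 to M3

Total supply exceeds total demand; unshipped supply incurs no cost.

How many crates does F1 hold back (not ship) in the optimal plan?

An optimal plan:
  F1 to M1: 16 × £14 = £224
  F1 to M2: 43 × £10 = £430
  F1 to M3: 25 × £13 = £325
  F2 to M1: 55 × £11 = £605
  F3 to M1: 48 × £6 = £288
Total cost = £1872.
F1 ships 84 of its 116, leaving 32.

32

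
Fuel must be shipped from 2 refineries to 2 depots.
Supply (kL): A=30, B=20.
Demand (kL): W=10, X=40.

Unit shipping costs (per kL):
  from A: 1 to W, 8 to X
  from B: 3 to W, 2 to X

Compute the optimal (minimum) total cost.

Optimal allocation:
  A–W: 10 kL
  A–X: 20 kL
  B–X: 20 kL
Total cost = 210.
(Supply check: A ships 30; B ships 20.)

210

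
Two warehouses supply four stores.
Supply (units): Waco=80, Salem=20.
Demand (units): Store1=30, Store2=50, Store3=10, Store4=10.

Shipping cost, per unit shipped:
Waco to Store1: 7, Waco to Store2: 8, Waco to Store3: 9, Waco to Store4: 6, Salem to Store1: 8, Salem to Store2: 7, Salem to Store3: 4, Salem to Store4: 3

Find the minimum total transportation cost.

680

A cheapest plan:
  Waco–Store1: 30 × 7 = 210
  Waco–Store2: 50 × 8 = 400
  Salem–Store3: 10 × 4 = 40
  Salem–Store4: 10 × 3 = 30
Total = 210 + 400 + 40 + 30 = 680.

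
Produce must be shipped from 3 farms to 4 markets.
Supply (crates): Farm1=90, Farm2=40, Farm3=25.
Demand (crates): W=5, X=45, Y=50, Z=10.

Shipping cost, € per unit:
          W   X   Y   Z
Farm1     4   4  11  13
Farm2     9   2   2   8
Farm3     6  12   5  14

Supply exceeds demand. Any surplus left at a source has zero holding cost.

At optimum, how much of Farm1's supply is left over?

An optimal plan:
  Farm1 to W: 5 × €4 = €20
  Farm1 to X: 45 × €4 = €180
  Farm2 to Y: 30 × €2 = €60
  Farm2 to Z: 10 × €8 = €80
  Farm3 to Y: 20 × €5 = €100
Total cost = €440.
Farm1 ships 50 of its 90, leaving 40.

40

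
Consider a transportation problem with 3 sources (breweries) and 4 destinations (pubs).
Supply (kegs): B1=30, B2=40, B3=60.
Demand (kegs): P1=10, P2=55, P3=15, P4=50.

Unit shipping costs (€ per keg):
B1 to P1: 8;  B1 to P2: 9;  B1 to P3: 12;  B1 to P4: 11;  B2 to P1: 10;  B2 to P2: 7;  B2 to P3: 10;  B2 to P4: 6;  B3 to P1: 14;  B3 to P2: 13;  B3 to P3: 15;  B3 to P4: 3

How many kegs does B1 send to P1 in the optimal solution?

Optimal shipments:
  B1–P1: 10 × €8 = €80
  B1–P2: 20 × €9 = €180
  B2–P2: 35 × €7 = €245
  B2–P3: 5 × €10 = €50
  B3–P3: 10 × €15 = €150
  B3–P4: 50 × €3 = €150
Total cost = €855.
So B1→P1 carries 10 kegs.

10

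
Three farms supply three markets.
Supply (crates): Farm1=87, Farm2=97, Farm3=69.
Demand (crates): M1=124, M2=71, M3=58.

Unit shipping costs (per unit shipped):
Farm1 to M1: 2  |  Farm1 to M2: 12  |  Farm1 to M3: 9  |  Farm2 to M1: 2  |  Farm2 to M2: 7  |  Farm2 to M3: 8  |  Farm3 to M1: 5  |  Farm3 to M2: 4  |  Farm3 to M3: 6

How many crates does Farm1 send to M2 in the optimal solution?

0

The minimum-cost plan:
  Farm1–M1: 87 × 2 = 174
  Farm2–M1: 37 × 2 = 74
  Farm2–M2: 2 × 7 = 14
  Farm2–M3: 58 × 8 = 464
  Farm3–M2: 69 × 4 = 276
Total cost = 1002.
The route Farm1→M2 is not used.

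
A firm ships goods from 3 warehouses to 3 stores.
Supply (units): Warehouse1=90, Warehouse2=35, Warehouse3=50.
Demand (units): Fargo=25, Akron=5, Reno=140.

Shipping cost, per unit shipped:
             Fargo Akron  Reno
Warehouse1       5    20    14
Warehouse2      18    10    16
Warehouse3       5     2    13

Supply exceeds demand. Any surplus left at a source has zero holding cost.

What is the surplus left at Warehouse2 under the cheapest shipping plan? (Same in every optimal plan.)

5

Minimum-cost shipments:
  Warehouse1 to Fargo: 25 units
  Warehouse1 to Reno: 65 units
  Warehouse2 to Reno: 30 units
  Warehouse3 to Akron: 5 units
  Warehouse3 to Reno: 45 units
Total cost = 2110.
Warehouse2 ships 30 of its 35, leaving 5.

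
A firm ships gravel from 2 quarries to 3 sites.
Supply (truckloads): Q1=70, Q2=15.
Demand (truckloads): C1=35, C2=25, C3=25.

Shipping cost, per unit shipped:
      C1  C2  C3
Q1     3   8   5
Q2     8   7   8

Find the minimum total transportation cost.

415

One minimum-cost allocation:
  Q1→C1: 35 truckloads
  Q1→C2: 10 truckloads
  Q1→C3: 25 truckloads
  Q2→C2: 15 truckloads
Total cost = 415.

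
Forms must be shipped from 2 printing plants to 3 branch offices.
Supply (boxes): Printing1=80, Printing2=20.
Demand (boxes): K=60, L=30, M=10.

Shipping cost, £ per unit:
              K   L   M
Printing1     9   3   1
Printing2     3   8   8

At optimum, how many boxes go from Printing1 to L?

Optimal shipments:
  Printing1→K: 40 × £9 = £360
  Printing1→L: 30 × £3 = £90
  Printing1→M: 10 × £1 = £10
  Printing2→K: 20 × £3 = £60
Total cost = £520.
So Printing1→L carries 30 boxes.

30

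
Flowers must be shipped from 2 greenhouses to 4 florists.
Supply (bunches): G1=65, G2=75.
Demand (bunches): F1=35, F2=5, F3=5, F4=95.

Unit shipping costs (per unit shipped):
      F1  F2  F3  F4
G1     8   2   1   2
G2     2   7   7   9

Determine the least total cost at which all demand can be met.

540

An optimal shipping plan:
  G1 to F4: 65 × 2 = 130
  G2 to F1: 35 × 2 = 70
  G2 to F2: 5 × 7 = 35
  G2 to F3: 5 × 7 = 35
  G2 to F4: 30 × 9 = 270
Total = 130 + 70 + 35 + 35 + 270 = 540.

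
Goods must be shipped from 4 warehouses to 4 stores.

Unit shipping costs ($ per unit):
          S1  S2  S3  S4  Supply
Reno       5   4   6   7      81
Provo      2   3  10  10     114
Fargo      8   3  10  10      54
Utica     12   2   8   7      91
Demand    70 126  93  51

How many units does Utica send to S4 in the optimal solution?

Optimal shipments:
  Reno->S3: 81 × $6 = $486
  Provo->S1: 70 × $2 = $140
  Provo->S2: 44 × $3 = $132
  Fargo->S2: 54 × $3 = $162
  Utica->S2: 28 × $2 = $56
  Utica->S3: 12 × $8 = $96
  Utica->S4: 51 × $7 = $357
Total cost = $1429.
So Utica→S4 carries 51 units.

51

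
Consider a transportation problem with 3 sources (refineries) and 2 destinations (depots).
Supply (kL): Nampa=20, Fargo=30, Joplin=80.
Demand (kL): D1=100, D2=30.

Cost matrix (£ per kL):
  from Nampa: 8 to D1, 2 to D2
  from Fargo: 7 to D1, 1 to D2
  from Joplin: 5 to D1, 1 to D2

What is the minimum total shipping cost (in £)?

A cheapest plan:
  Nampa–D1: 20 kL
  Fargo–D2: 30 kL
  Joplin–D1: 80 kL
Total cost = £590.
(Supply check: Nampa ships 20; Fargo ships 30; Joplin ships 80.)

590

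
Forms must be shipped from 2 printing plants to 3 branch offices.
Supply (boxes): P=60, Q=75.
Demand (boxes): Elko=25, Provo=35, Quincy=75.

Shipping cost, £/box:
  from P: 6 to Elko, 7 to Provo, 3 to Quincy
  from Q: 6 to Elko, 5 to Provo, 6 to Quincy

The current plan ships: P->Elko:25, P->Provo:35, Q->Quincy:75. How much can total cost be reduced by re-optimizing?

250

Current plan cost = 25·6 + 35·7 + 75·6 = £845.
Optimal plan:
  P->Quincy: 60 × £3 = £180
  Q->Elko: 25 × £6 = £150
  Q->Provo: 35 × £5 = £175
  Q->Quincy: 15 × £6 = £90
Optimal cost = £595.
Saving = 845 − 595 = £250.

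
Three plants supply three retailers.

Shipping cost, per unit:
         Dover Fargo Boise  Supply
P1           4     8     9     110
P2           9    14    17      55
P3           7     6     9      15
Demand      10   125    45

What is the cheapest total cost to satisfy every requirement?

1735

One minimum-cost allocation:
  P1–Fargo: 65 × 8 = 520
  P1–Boise: 45 × 9 = 405
  P2–Dover: 10 × 9 = 90
  P2–Fargo: 45 × 14 = 630
  P3–Fargo: 15 × 6 = 90
Total = 520 + 405 + 90 + 630 + 90 = 1735.
(Supply check: P1 ships 110; P2 ships 55; P3 ships 15.)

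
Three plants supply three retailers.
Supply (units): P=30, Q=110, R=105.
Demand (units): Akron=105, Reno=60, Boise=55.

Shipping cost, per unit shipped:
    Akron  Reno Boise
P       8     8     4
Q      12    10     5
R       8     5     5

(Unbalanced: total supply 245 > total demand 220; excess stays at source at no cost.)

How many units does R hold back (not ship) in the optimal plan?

0

An optimal plan:
  P–Akron: 30 × 8 = 240
  Q–Akron: 30 × 12 = 360
  Q–Boise: 55 × 5 = 275
  R–Akron: 45 × 8 = 360
  R–Reno: 60 × 5 = 300
Total cost = 1535.
R ships 105 of its 105, leaving 0.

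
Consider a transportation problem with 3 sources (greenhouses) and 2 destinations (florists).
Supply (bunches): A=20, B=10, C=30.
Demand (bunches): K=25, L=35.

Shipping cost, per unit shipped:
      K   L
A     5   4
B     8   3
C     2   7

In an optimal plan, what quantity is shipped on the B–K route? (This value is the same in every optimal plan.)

0

The minimum-cost plan:
  A–L: 20 bunches
  B–L: 10 bunches
  C–K: 25 bunches
  C–L: 5 bunches
Total cost = 195.
The route B→K is not used.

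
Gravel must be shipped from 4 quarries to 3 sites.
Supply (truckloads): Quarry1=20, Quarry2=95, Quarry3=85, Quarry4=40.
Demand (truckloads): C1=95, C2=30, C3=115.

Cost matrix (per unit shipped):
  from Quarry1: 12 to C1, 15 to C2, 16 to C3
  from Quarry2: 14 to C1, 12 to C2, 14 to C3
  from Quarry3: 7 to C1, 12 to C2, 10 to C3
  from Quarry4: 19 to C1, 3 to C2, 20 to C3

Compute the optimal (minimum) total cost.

An optimal shipping plan:
  Quarry1 to C1: 20 × 12 = 240
  Quarry2 to C3: 95 × 14 = 1330
  Quarry3 to C1: 75 × 7 = 525
  Quarry3 to C3: 10 × 10 = 100
  Quarry4 to C2: 30 × 3 = 90
  Quarry4 to C3: 10 × 20 = 200
Total = 240 + 1330 + 525 + 100 + 90 + 200 = 2485.

2485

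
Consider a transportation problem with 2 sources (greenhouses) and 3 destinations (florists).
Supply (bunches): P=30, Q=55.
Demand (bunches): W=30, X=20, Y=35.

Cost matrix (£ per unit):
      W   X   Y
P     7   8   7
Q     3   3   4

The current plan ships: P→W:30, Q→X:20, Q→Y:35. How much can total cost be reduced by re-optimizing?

Current plan cost = 30·7 + 20·3 + 35·4 = £410.
Optimal plan:
  P→Y: 30 × £7 = £210
  Q→W: 30 × £3 = £90
  Q→X: 20 × £3 = £60
  Q→Y: 5 × £4 = £20
Optimal cost = £380.
Saving = 410 − 380 = £30.

30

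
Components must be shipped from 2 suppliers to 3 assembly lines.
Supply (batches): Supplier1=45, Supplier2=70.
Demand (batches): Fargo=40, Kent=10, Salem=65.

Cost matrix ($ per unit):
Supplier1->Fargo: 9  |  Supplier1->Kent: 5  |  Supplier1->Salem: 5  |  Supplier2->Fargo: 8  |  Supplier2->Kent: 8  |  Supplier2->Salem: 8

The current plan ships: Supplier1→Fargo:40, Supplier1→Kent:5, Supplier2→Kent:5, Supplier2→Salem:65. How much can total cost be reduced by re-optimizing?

Current plan cost = 40·9 + 5·5 + 5·8 + 65·8 = $945.
Optimal plan:
  Supplier1->Kent: 10 × $5 = $50
  Supplier1->Salem: 35 × $5 = $175
  Supplier2->Fargo: 40 × $8 = $320
  Supplier2->Salem: 30 × $8 = $240
Optimal cost = $785.
Saving = 945 − 785 = $160.

160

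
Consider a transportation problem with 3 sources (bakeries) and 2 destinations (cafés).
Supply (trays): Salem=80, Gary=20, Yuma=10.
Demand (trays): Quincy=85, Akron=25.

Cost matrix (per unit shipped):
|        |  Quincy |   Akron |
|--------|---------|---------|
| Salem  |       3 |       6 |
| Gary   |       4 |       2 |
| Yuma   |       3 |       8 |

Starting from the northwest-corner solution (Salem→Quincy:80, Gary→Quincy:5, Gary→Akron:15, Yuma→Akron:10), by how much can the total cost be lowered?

45

Current plan cost = 80·3 + 5·4 + 15·2 + 10·8 = 370.
Optimal plan:
  Salem→Quincy: 75 trays
  Salem→Akron: 5 trays
  Gary→Akron: 20 trays
  Yuma→Quincy: 10 trays
Optimal cost = 325.
Saving = 370 − 325 = 45.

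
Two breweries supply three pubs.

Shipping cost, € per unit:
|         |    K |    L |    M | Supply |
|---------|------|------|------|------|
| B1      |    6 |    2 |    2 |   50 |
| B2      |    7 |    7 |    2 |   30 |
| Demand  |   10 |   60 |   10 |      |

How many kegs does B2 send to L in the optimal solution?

The minimum-cost plan:
  B1->L: 50 kegs
  B2->K: 10 kegs
  B2->L: 10 kegs
  B2->M: 10 kegs
Total cost = €260.
So B2→L carries 10 kegs.

10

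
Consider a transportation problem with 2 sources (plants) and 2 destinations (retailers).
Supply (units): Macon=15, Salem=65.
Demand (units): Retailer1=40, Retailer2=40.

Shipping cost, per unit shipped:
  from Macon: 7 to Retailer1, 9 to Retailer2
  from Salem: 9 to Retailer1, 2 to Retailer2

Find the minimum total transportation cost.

One minimum-cost allocation:
  Macon→Retailer1: 15 × 7 = 105
  Salem→Retailer1: 25 × 9 = 225
  Salem→Retailer2: 40 × 2 = 80
Total = 105 + 225 + 80 = 410.
(Supply check: Macon ships 15; Salem ships 65.)

410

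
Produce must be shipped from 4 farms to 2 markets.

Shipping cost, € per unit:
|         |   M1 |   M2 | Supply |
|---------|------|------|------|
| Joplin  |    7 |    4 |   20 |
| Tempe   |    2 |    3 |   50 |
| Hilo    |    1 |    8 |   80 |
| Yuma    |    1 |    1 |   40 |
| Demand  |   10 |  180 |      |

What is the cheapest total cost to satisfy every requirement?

One minimum-cost allocation:
  Joplin→M2: 20 × €4 = €80
  Tempe→M2: 50 × €3 = €150
  Hilo→M1: 10 × €1 = €10
  Hilo→M2: 70 × €8 = €560
  Yuma→M2: 40 × €1 = €40
Total = 80 + 150 + 10 + 560 + 40 = €840.

840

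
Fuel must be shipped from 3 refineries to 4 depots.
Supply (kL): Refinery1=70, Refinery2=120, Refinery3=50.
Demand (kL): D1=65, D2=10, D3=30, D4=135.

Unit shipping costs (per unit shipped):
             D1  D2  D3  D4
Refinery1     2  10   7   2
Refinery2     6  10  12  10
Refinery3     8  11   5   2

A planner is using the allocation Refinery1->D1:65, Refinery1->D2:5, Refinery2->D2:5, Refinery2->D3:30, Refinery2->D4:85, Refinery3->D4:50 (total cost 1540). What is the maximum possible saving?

Current plan cost = 65·2 + 5·10 + 5·10 + 30·12 + 85·10 + 50·2 = 1540.
Optimal plan:
  Refinery1 to D4: 70 × 2 = 140
  Refinery2 to D1: 65 × 6 = 390
  Refinery2 to D2: 10 × 10 = 100
  Refinery2 to D3: 30 × 12 = 360
  Refinery2 to D4: 15 × 10 = 150
  Refinery3 to D4: 50 × 2 = 100
Optimal cost = 1240.
Saving = 1540 − 1240 = 300.

300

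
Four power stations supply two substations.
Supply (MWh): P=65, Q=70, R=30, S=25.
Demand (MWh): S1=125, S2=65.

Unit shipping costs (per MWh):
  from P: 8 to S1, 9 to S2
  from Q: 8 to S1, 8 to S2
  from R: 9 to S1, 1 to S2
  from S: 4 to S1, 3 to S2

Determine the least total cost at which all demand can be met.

One minimum-cost allocation:
  P->S1: 65 × 8 = 520
  Q->S1: 60 × 8 = 480
  Q->S2: 10 × 8 = 80
  R->S2: 30 × 1 = 30
  S->S2: 25 × 3 = 75
Total = 520 + 480 + 80 + 30 + 75 = 1185.

1185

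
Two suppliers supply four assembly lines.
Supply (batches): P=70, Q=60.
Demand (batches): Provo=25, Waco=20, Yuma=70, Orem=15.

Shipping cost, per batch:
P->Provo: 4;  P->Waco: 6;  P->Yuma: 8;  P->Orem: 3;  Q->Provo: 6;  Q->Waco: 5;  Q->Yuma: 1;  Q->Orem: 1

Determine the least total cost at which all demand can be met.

405

An optimal shipping plan:
  P–Provo: 25 × 4 = 100
  P–Waco: 20 × 6 = 120
  P–Yuma: 10 × 8 = 80
  P–Orem: 15 × 3 = 45
  Q–Yuma: 60 × 1 = 60
Total = 100 + 120 + 80 + 45 + 60 = 405.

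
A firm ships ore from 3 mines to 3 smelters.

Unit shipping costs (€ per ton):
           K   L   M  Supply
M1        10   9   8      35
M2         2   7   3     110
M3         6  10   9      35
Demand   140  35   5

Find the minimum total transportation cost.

750

An optimal shipping plan:
  M1 to L: 35 × €9 = €315
  M2 to K: 105 × €2 = €210
  M2 to M: 5 × €3 = €15
  M3 to K: 35 × €6 = €210
Total = 315 + 210 + 15 + 210 = €750.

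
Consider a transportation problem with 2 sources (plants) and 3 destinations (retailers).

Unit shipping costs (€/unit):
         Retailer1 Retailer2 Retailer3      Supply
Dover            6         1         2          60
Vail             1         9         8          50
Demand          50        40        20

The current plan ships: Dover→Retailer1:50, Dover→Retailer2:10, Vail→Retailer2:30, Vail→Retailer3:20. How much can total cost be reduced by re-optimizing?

Current plan cost = 50·6 + 10·1 + 30·9 + 20·8 = €740.
Optimal plan:
  Dover→Retailer2: 40 × €1 = €40
  Dover→Retailer3: 20 × €2 = €40
  Vail→Retailer1: 50 × €1 = €50
Optimal cost = €130.
Saving = 740 − 130 = €610.

610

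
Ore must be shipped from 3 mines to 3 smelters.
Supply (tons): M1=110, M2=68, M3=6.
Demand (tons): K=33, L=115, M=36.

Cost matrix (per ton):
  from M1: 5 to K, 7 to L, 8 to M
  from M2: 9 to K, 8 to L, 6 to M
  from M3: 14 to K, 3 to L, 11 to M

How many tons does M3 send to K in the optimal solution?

The minimum-cost plan:
  M1 to K: 33 × 5 = 165
  M1 to L: 77 × 7 = 539
  M2 to L: 32 × 8 = 256
  M2 to M: 36 × 6 = 216
  M3 to L: 6 × 3 = 18
Total cost = 1194.
The route M3→K is not used.

0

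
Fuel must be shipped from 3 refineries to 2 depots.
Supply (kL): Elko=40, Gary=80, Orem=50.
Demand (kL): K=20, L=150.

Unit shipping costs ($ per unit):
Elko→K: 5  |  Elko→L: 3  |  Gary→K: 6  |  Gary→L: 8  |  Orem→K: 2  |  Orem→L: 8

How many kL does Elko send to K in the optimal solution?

0

The minimum-cost plan:
  Elko to L: 40 × $3 = $120
  Gary to L: 80 × $8 = $640
  Orem to K: 20 × $2 = $40
  Orem to L: 30 × $8 = $240
Total cost = $1040.
The route Elko→K is not used.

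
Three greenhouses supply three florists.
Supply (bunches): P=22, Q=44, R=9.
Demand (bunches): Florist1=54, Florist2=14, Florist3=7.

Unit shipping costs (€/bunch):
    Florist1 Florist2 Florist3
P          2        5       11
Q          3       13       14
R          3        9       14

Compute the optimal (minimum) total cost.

308

Optimal allocation:
  P→Florist1: 1 × €2 = €2
  P→Florist2: 14 × €5 = €70
  P→Florist3: 7 × €11 = €77
  Q→Florist1: 44 × €3 = €132
  R→Florist1: 9 × €3 = €27
Total = 2 + 70 + 77 + 132 + 27 = €308.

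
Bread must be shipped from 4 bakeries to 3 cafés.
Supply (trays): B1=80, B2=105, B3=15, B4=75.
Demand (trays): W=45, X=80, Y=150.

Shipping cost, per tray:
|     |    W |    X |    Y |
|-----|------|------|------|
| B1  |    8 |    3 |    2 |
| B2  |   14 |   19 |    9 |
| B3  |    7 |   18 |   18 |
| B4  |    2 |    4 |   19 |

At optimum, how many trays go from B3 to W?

Optimal shipments:
  B1->X: 35 × 3 = 105
  B1->Y: 45 × 2 = 90
  B2->Y: 105 × 9 = 945
  B3->W: 15 × 7 = 105
  B4->W: 30 × 2 = 60
  B4->X: 45 × 4 = 180
Total cost = 1485.
So B3→W carries 15 trays.

15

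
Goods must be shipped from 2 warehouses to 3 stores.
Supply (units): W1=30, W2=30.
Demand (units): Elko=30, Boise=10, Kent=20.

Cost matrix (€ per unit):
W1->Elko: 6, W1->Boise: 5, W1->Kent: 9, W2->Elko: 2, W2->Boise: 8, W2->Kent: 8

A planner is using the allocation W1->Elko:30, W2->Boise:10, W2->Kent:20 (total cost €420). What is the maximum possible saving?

130

Current plan cost = 30·6 + 10·8 + 20·8 = €420.
Optimal plan:
  W1–Boise: 10 × €5 = €50
  W1–Kent: 20 × €9 = €180
  W2–Elko: 30 × €2 = €60
Optimal cost = €290.
Saving = 420 − 290 = €130.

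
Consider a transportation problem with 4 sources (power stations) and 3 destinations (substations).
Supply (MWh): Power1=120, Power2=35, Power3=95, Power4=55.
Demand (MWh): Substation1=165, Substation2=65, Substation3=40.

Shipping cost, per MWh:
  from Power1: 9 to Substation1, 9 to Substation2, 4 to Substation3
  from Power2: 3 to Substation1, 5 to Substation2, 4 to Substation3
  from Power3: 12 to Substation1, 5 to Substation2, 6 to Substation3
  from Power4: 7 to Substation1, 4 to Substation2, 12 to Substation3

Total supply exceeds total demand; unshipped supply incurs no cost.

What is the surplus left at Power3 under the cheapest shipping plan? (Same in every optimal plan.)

Minimum-cost shipments:
  Power1->Substation1: 75 × 9 = 675
  Power1->Substation3: 40 × 4 = 160
  Power2->Substation1: 35 × 3 = 105
  Power3->Substation2: 65 × 5 = 325
  Power4->Substation1: 55 × 7 = 385
Total cost = 1650.
Power3 ships 65 of its 95, leaving 30.

30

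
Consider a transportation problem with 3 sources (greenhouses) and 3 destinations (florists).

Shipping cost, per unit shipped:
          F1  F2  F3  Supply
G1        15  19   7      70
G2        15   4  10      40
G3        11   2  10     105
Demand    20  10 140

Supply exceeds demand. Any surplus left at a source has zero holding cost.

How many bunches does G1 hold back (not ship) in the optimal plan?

An optimal plan:
  G1->F3: 70 × 7 = 490
  G2->F3: 40 × 10 = 400
  G3->F1: 20 × 11 = 220
  G3->F2: 10 × 2 = 20
  G3->F3: 30 × 10 = 300
Total cost = 1430.
G1 ships 70 of its 70, leaving 0.

0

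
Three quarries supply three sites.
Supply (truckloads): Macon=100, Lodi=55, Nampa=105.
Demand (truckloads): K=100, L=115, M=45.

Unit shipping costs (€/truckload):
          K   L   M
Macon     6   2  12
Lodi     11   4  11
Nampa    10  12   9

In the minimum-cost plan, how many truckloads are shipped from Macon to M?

Optimal shipments:
  Macon–K: 40 × €6 = €240
  Macon–L: 60 × €2 = €120
  Lodi–L: 55 × €4 = €220
  Nampa–K: 60 × €10 = €600
  Nampa–M: 45 × €9 = €405
Total cost = €1585.
The route Macon→M is not used.

0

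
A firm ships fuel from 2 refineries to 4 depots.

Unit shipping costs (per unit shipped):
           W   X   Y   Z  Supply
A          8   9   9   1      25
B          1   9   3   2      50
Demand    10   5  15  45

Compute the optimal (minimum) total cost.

A cheapest plan:
  A–Z: 25 × 1 = 25
  B–W: 10 × 1 = 10
  B–X: 5 × 9 = 45
  B–Y: 15 × 3 = 45
  B–Z: 20 × 2 = 40
Total = 25 + 10 + 45 + 45 + 40 = 165.
(Supply check: A ships 25; B ships 50.)

165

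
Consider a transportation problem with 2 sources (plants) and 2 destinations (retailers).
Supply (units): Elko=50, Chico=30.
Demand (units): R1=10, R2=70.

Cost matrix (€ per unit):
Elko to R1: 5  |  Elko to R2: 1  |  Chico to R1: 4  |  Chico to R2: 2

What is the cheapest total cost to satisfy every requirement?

An optimal shipping plan:
  Elko->R2: 50 × €1 = €50
  Chico->R1: 10 × €4 = €40
  Chico->R2: 20 × €2 = €40
Total = 50 + 40 + 40 = €130.

130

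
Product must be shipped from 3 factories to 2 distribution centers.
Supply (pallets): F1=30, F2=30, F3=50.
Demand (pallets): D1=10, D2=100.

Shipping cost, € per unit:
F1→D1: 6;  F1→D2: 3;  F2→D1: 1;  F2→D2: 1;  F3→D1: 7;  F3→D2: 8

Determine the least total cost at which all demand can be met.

A cheapest plan:
  F1–D2: 30 × €3 = €90
  F2–D2: 30 × €1 = €30
  F3–D1: 10 × €7 = €70
  F3–D2: 40 × €8 = €320
Total = 90 + 30 + 70 + 320 = €510.

510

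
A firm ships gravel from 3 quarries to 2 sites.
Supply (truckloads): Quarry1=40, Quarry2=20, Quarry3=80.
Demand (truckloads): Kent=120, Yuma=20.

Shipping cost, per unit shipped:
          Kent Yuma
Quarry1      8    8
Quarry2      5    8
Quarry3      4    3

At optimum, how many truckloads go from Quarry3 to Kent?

60

Solving gives:
  Quarry1→Kent: 40 × 8 = 320
  Quarry2→Kent: 20 × 5 = 100
  Quarry3→Kent: 60 × 4 = 240
  Quarry3→Yuma: 20 × 3 = 60
Total cost = 720.
So Quarry3→Kent carries 60 truckloads.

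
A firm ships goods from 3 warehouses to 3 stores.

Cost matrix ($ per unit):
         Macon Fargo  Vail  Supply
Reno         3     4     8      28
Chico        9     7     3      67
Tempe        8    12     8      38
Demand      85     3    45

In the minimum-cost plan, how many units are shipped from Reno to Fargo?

0

The minimum-cost plan:
  Reno–Macon: 28 × $3 = $84
  Chico–Macon: 19 × $9 = $171
  Chico–Fargo: 3 × $7 = $21
  Chico–Vail: 45 × $3 = $135
  Tempe–Macon: 38 × $8 = $304
Total cost = $715.
The route Reno→Fargo is not used.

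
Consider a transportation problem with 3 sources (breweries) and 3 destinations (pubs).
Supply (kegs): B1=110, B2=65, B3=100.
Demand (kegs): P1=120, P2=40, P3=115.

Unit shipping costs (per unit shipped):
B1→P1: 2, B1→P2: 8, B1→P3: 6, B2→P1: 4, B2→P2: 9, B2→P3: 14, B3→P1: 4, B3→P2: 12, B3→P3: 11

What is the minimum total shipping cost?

An optimal shipping plan:
  B1->P3: 110 × 6 = 660
  B2->P1: 25 × 4 = 100
  B2->P2: 40 × 9 = 360
  B3->P1: 95 × 4 = 380
  B3->P3: 5 × 11 = 55
Total = 660 + 100 + 360 + 380 + 55 = 1555.
(Supply check: B1 ships 110; B2 ships 65; B3 ships 100.)

1555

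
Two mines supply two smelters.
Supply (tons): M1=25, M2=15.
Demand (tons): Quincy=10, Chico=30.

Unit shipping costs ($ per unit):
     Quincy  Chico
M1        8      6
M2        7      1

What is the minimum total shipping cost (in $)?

A cheapest plan:
  M1 to Quincy: 10 × $8 = $80
  M1 to Chico: 15 × $6 = $90
  M2 to Chico: 15 × $1 = $15
Total = 80 + 90 + 15 = $185.

185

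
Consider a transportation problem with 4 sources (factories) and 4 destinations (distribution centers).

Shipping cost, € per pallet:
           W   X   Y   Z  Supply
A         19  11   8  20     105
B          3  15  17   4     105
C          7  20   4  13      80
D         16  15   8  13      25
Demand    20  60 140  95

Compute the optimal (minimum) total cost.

1980

Optimal allocation:
  A->X: 60 × €11 = €660
  A->Y: 45 × €8 = €360
  B->W: 10 × €3 = €30
  B->Z: 95 × €4 = €380
  C->W: 10 × €7 = €70
  C->Y: 70 × €4 = €280
  D->Y: 25 × €8 = €200
Total = 660 + 360 + 30 + 380 + 70 + 280 + 200 = €1980.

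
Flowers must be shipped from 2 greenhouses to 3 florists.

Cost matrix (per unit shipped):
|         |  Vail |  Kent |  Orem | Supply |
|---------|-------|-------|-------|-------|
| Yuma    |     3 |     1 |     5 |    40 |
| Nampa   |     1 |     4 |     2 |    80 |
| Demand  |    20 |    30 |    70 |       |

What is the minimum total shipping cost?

A cheapest plan:
  Yuma–Vail: 10 × 3 = 30
  Yuma–Kent: 30 × 1 = 30
  Nampa–Vail: 10 × 1 = 10
  Nampa–Orem: 70 × 2 = 140
Total = 30 + 30 + 10 + 140 = 210.

210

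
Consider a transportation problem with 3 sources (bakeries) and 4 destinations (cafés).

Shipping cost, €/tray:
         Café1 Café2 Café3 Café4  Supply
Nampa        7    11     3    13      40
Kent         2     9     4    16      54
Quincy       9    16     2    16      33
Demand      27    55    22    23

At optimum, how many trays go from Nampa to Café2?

The minimum-cost plan:
  Nampa to Café2: 28 × €11 = €308
  Nampa to Café4: 12 × €13 = €156
  Kent to Café1: 27 × €2 = €54
  Kent to Café2: 27 × €9 = €243
  Quincy to Café3: 22 × €2 = €44
  Quincy to Café4: 11 × €16 = €176
Total cost = €981.
So Nampa→Café2 carries 28 trays.

28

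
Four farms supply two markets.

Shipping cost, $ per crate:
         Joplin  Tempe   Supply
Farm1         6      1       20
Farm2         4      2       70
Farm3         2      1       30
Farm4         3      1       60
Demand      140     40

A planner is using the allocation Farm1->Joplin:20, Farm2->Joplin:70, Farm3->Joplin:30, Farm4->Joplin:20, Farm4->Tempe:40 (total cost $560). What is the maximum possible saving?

Current plan cost = 20·6 + 70·4 + 30·2 + 20·3 + 40·1 = $560.
Optimal plan:
  Farm1 to Tempe: 20 × $1 = $20
  Farm2 to Joplin: 50 × $4 = $200
  Farm2 to Tempe: 20 × $2 = $40
  Farm3 to Joplin: 30 × $2 = $60
  Farm4 to Joplin: 60 × $3 = $180
Optimal cost = $500.
Saving = 560 − 500 = $60.

60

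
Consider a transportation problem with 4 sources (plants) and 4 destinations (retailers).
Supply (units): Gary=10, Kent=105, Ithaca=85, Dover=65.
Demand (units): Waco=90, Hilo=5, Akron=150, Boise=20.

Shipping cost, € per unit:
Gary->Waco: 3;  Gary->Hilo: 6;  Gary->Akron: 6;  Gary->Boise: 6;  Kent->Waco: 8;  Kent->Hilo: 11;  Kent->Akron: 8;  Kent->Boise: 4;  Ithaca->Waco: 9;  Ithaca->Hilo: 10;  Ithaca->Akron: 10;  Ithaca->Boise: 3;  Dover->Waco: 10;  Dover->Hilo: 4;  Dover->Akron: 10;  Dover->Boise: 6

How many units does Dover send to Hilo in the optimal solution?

The minimum-cost plan:
  Gary–Waco: 10 × €3 = €30
  Kent–Waco: 15 × €8 = €120
  Kent–Akron: 90 × €8 = €720
  Ithaca–Waco: 65 × €9 = €585
  Ithaca–Boise: 20 × €3 = €60
  Dover–Hilo: 5 × €4 = €20
  Dover–Akron: 60 × €10 = €600
Total cost = €2135.
So Dover→Hilo carries 5 units.

5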